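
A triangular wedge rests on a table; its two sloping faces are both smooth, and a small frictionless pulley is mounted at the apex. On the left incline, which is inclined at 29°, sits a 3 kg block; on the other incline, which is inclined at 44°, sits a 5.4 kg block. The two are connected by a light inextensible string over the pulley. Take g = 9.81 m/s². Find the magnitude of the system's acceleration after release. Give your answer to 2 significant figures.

Resolve each weight along its own incline: the 3 kg mass has component 3 × 9.81 × sin 29° = 14.268 N down its slope, and the 5.4 kg mass has 5.4 × 9.81 × sin 44° = 36.799 N down its slope.
The 5.4 kg side's 36.799 N exceeds the other side's 14.268 N, so that mass slides down and the 3 kg mass slides up. Taking that direction as positive, Newton's second law for the whole system gives 36.799 − 14.268 = (3 + 5.4) a, so a = 22.531 / 8.4 = 2.6823 m/s².

2.7 m/s²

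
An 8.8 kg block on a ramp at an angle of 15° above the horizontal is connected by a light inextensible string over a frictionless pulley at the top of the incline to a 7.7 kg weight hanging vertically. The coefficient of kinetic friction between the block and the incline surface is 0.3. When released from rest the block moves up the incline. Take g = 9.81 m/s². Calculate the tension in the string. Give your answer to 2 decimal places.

For the block on the incline: the weight component along the slope is m₁g sin 15° = 8.8 × 9.81 × 0.2588 = 22.342 N and the normal force is N = m₁g cos 15° = 83.386 N.
Kinetic friction opposes the block's motion up the incline: f = μN = 0.3 × 83.386 = 25.016 N acting down the slope.
Newton's second law for the block (up-slope positive): T − 22.342 − 25.016 = 8.8 a. For the hanging weight (downward positive): 7.7 × 9.81 − T = 7.7 a.
Adding the two equations eliminates T: 28.179 = 16.5 a, so a = 1.7078 m/s².
Then from the hanging weight's equation, T = 7.7 × (9.81 − 1.7078) = 62.387 N.

62.39 N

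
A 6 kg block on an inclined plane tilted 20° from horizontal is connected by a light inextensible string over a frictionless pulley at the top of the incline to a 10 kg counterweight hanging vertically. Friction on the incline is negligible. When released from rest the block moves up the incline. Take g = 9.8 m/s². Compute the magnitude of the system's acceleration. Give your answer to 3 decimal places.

For the block on the incline: the weight component along the slope is m₁g sin 20° = 6 × 9.8 × 0.3420 = 20.110 N and the normal force is N = m₁g cos 20° = 55.254 N.
Newton's second law for the block (up-slope positive): T − 20.110 = 6 a. For the hanging counterweight (downward positive): 10 × 9.8 − T = 10 a.
Adding the two equations eliminates T: 77.890 = 16 a, so a = 4.8681 m/s².

4.868 m/s²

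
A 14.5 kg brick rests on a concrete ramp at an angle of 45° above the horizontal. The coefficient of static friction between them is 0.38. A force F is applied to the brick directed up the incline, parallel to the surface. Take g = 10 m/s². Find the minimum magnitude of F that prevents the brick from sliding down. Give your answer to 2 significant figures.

64 N

The normal force is N = mg cos 45° = 102.530 N. With F at its minimum the brick is on the verge of sliding down, so static friction is at its maximum μ_s N = 0.38 × 102.530 = 38.961 N and acts up the slope.
Equilibrium along the incline: F + μ_s N = mg sin 45°, so F = 102.530 − 38.961 = 63.569 N.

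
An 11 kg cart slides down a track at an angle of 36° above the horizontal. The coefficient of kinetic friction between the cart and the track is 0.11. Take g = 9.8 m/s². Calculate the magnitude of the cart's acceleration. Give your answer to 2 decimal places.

Resolving the weight along the incline: the component pulling the cart down the slope is mg sin 36° = 11 × 9.8 × 0.5878 = 63.365 N, and the normal force is N = mg cos 36° = 11 × 9.8 × 0.8090 = 87.210 N.
Kinetic friction acts up the slope with magnitude f = μN = 0.11 × 87.210 = 9.593 N.
Net force along the incline is 63.365 − 9.593 = 53.772 N, so a = 53.772 / 11 = 4.8884 m/s².

4.89 m/s²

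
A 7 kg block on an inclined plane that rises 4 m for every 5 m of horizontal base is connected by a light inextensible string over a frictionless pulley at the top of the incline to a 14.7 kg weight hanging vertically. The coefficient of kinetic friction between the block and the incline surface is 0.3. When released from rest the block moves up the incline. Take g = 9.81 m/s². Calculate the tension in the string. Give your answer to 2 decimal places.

86.48 N

For the block on the incline: the weight component along the slope is m₁g sin 38.66° = 7 × 9.81 × 0.6247 = 42.898 N and the normal force is N = m₁g cos 38.66° = 53.622 N.
Kinetic friction opposes the block's motion up the incline: f = μN = 0.3 × 53.622 = 16.087 N acting down the slope.
Newton's second law for the block (up-slope positive): T − 42.898 − 16.087 = 7 a. For the hanging weight (downward positive): 14.7 × 9.81 − T = 14.7 a.
Adding the two equations eliminates T: 85.222 = 21.7 a, so a = 3.9273 m/s².
Then from the hanging weight's equation, T = 14.7 × (9.81 − 3.9273) = 86.476 N.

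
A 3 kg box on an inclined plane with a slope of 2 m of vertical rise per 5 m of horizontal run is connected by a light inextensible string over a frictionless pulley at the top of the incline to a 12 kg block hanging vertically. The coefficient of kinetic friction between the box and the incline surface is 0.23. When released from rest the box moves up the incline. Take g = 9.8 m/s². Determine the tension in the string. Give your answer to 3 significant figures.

37.3 N

For the box on the incline: the weight component along the slope is m₁g sin 21.80° = 3 × 9.8 × 0.3714 = 10.919 N and the normal force is N = m₁g cos 21.80° = 27.297 N.
Kinetic friction opposes the box's motion up the incline: f = μN = 0.23 × 27.297 = 6.278 N acting down the slope.
Newton's second law for the box (up-slope positive): T − 10.919 − 6.278 = 3 a. For the hanging block (downward positive): 12 × 9.8 − T = 12 a.
Adding the two equations eliminates T: 100.403 = 15 a, so a = 6.6935 m/s².
Then from the hanging block's equation, T = 12 × (9.8 − 6.6935) = 37.278 N.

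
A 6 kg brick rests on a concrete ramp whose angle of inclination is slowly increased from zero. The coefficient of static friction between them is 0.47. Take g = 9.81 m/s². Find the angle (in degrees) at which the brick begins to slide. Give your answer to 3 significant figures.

25.2°

At the threshold of sliding, static friction is at its maximum μ_s N and exactly balances the weight component along the incline: mg sin θ = μ_s mg cos θ.
Hence tan θ = μ_s = 0.47, so θ = arctan(0.47) = 25.1735°.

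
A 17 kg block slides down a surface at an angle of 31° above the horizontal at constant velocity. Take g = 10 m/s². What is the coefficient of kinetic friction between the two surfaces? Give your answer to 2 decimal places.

At constant velocity the net force along the incline is zero: mg sin 31° = μ mg cos 31°.
So μ = tan 31° = 0.5150 / 0.8572 = 0.6008.

0.60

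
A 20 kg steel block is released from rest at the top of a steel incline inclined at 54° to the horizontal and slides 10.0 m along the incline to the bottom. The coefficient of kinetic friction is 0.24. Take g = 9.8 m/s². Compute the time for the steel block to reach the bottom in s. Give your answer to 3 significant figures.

The weight component along the incline is mg sin 54° = 158.567 N and the normal force is N = mg cos 54° = 115.206 N.
Friction up the slope is f = μN = 0.24 × 115.206 = 27.649 N, so the net downslope force is 158.567 − 27.649 = 130.918 N and a = 130.918 / 20 = 6.5459 m/s².
Starting from rest, L = ½at², so t = √(2L/a) = √(2 × 10.0 / 6.5459) = 1.7480 s.

1.75 s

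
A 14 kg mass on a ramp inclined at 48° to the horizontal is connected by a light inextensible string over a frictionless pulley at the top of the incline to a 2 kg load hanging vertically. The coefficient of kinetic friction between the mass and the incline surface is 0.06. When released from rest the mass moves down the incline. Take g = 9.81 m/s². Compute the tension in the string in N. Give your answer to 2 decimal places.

For the mass on the incline: the weight component along the slope is m₁g sin 48° = 14 × 9.81 × 0.7431 = 102.057 N and the normal force is N = m₁g cos 48° = 91.898 N.
Kinetic friction opposes the mass's motion down the incline: f = μN = 0.06 × 91.898 = 5.514 N acting up the slope.
Newton's second law for the mass (down-slope positive): 102.057 − 5.514 − T = 14 a. For the hanging load (upward positive): T − 2 × 9.81 = 2 a.
Adding the two equations eliminates T: 76.923 = 16 a, so a = 4.8077 m/s².
Then from the hanging load's equation, T = 2 × (9.81 + 4.8077) = 29.235 N.

29.24 N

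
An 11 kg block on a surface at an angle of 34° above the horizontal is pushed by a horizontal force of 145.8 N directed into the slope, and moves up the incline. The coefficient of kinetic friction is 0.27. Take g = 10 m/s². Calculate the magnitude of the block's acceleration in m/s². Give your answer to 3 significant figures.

1.16 m/s²

The horizontal push has components F cos 34° = 145.8 × 0.8290 = 120.868 N up the incline and F sin 34° = 145.8 × 0.5592 = 81.531 N pressing into the surface.
The normal force is therefore N = mg cos 34° + F sin 34° = 91.190 + 81.531 = 172.721 N, and kinetic friction down the slope is μN = 0.27 × 172.721 = 46.635 N.
Along the incline: F cos 34° − mg sin 34° − μN = ma, so 120.868 − 61.512 − 46.635 = 11 a, giving a = 1.1565 m/s².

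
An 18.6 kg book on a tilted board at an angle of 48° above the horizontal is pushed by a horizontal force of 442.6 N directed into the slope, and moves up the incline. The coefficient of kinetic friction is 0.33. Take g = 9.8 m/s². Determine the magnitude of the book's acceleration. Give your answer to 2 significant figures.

The horizontal push has components F cos 48° = 442.6 × 0.6691 = 296.144 N up the incline and F sin 48° = 442.6 × 0.7431 = 328.896 N pressing into the surface.
The normal force is therefore N = mg cos 48° + F sin 48° = 121.964 + 328.896 = 450.860 N, and kinetic friction down the slope is μN = 0.33 × 450.860 = 148.784 N.
Along the incline: F cos 48° − mg sin 48° − μN = ma, so 296.144 − 135.452 − 148.784 = 18.6 a, giving a = 0.6402 m/s².

0.64 m/s²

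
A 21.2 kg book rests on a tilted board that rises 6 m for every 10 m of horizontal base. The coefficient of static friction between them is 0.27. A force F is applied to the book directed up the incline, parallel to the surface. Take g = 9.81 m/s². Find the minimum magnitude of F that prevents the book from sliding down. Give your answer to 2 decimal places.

The normal force is N = mg cos 30.96° = 178.335 N. With F at its minimum the book is on the verge of sliding down, so static friction is at its maximum μ_s N = 0.27 × 178.335 = 48.150 N and acts up the slope.
Equilibrium along the incline: F + μ_s N = mg sin 30.96°, so F = 107.001 − 48.150 = 58.851 N.

58.85 N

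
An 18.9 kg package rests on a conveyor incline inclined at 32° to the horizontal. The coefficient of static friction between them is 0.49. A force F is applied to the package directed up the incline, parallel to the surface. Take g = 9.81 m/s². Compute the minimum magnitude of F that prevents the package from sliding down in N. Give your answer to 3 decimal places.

21.206 N

The normal force is N = mg cos 32° = 157.236 N. With F at its minimum the package is on the verge of sliding down, so static friction is at its maximum μ_s N = 0.49 × 157.236 = 77.046 N and acts up the slope.
Equilibrium along the incline: F + μ_s N = mg sin 32°, so F = 98.252 − 77.046 = 21.206 N.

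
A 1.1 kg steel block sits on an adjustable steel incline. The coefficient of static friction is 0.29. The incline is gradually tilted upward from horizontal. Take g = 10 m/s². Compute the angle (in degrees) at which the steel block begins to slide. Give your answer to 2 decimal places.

16.17°

At the threshold of sliding, static friction is at its maximum μ_s N and exactly balances the weight component along the incline: mg sin θ = μ_s mg cos θ.
Hence tan θ = μ_s = 0.29, so θ = arctan(0.29) = 16.1722°.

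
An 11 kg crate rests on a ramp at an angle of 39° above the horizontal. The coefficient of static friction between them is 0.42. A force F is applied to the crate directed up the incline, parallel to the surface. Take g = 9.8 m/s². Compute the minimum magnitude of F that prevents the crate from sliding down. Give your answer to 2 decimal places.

32.65 N

The normal force is N = mg cos 39° = 83.776 N. With F at its minimum the crate is on the verge of sliding down, so static friction is at its maximum μ_s N = 0.42 × 83.776 = 35.186 N and acts up the slope.
Equilibrium along the incline: F + μ_s N = mg sin 39°, so F = 67.841 − 35.186 = 32.655 N.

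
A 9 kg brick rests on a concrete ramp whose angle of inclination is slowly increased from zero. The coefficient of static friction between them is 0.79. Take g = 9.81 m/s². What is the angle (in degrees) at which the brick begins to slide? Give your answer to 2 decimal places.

At the threshold of sliding, static friction is at its maximum μ_s N and exactly balances the weight component along the incline: mg sin θ = μ_s mg cos θ.
Hence tan θ = μ_s = 0.79, so θ = arctan(0.79) = 38.3087°.

38.31°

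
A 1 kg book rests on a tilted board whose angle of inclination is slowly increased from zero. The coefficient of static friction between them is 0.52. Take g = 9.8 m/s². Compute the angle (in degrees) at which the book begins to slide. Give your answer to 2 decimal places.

27.47°

At the threshold of sliding, static friction is at its maximum μ_s N and exactly balances the weight component along the incline: mg sin θ = μ_s mg cos θ.
Hence tan θ = μ_s = 0.52, so θ = arctan(0.52) = 27.4744°.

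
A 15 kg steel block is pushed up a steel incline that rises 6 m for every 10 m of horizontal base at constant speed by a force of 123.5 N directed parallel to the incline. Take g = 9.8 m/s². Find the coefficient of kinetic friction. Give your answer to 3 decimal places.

At constant speed ΣF = 0 along the incline. The applied 123.5 N acts up the slope; the weight component mg sin 30.96° = 75.631 N and kinetic friction μN both act down the slope.
So 123.5 = 75.631 + μ × 126.051, giving μ = (123.5 − 75.631) / 126.051 = 0.3798.

0.380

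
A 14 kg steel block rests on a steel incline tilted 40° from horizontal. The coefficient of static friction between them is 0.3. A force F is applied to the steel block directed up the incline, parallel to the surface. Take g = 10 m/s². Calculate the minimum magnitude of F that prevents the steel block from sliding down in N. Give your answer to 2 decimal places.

57.82 N

The normal force is N = mg cos 40° = 107.246 N. With F at its minimum the steel block is on the verge of sliding down, so static friction is at its maximum μ_s N = 0.3 × 107.246 = 32.174 N and acts up the slope.
Equilibrium along the incline: F + μ_s N = mg sin 40°, so F = 89.990 − 32.174 = 57.816 N.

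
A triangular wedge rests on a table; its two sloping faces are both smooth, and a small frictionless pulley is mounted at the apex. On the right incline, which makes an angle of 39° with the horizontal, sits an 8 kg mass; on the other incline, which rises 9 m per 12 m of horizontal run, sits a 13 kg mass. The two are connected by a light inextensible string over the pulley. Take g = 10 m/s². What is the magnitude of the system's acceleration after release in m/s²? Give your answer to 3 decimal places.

1.317 m/s²

Resolve each weight along its own incline: the 8 kg mass has component 8 × 10 × sin 39° = 50.346 N down its slope, and the 13 kg mass has 13 × 10 × sin 36.87° = 78.000 N down its slope.
The 13 kg side's 78.000 N exceeds the other side's 50.346 N, so that mass slides down and the 8 kg mass slides up. Taking that direction as positive, Newton's second law for the whole system gives 78.000 − 50.346 = (8 + 13) a, so a = 27.654 / 21 = 1.3169 m/s².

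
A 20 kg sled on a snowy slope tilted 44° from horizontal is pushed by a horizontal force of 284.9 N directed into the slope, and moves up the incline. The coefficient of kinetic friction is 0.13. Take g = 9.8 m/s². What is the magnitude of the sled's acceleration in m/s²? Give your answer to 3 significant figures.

1.24 m/s²

The horizontal push has components F cos 44° = 284.9 × 0.7193 = 204.929 N up the incline and F sin 44° = 284.9 × 0.6947 = 197.920 N pressing into the surface.
The normal force is therefore N = mg cos 44° + F sin 44° = 140.983 + 197.920 = 338.903 N, and kinetic friction down the slope is μN = 0.13 × 338.903 = 44.057 N.
Along the incline: F cos 44° − mg sin 44° − μN = ma, so 204.929 − 136.161 − 44.057 = 20 a, giving a = 1.2355 m/s².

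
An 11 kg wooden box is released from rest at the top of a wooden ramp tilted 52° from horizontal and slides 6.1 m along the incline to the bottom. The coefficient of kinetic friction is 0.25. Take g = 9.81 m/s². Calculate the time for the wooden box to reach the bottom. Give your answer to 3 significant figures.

The weight component along the incline is mg sin 52° = 85.034 N and the normal force is N = mg cos 52° = 66.436 N.
Friction up the slope is f = μN = 0.25 × 66.436 = 16.609 N, so the net downslope force is 85.034 − 16.609 = 68.425 N and a = 68.425 / 11 = 6.2205 m/s².
Starting from rest, L = ½at², so t = √(2L/a) = √(2 × 6.1 / 6.2205) = 1.4004 s.

1.40 s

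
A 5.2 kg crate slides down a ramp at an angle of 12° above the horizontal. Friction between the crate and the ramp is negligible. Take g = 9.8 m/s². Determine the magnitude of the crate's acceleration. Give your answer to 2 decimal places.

2.04 m/s²

Resolving the weight along the incline: the component pulling the crate down the slope is mg sin 12° = 5.2 × 9.8 × 0.2079 = 10.595 N, and the normal force is N = mg cos 12° = 5.2 × 9.8 × 0.9781 = 49.844 N.
With no friction the net force along the incline is 10.595 N, so a = g sin 12° = 10.595 / 5.2 = 2.0375 m/s².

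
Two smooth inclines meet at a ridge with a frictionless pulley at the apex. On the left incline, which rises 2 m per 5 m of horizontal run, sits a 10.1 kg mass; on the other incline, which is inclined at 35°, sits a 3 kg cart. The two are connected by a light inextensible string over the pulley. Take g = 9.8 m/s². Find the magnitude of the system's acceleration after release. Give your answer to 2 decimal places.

1.52 m/s²

Resolve each weight along its own incline: the 10.1 kg mass has component 10.1 × 9.8 × sin 21.80° = 36.760 N down its slope, and the 3 kg mass has 3 × 9.8 × sin 35° = 16.863 N down its slope.
The 10.1 kg side's 36.760 N exceeds the other side's 16.863 N, so that mass slides down and the 3 kg mass slides up. Taking that direction as positive, Newton's second law for the whole system gives 36.760 − 16.863 = (10.1 + 3) a, so a = 19.897 / 13.1 = 1.5189 m/s².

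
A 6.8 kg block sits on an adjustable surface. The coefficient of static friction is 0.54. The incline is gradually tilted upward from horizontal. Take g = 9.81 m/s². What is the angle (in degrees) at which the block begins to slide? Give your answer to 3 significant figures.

28.4°

At the threshold of sliding, static friction is at its maximum μ_s N and exactly balances the weight component along the incline: mg sin θ = μ_s mg cos θ.
Hence tan θ = μ_s = 0.54, so θ = arctan(0.54) = 28.3690°.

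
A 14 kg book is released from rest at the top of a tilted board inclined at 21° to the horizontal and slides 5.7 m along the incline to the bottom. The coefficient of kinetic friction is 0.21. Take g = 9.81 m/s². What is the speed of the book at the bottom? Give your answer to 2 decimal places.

4.26 m/s

The weight component along the incline is mg sin 21° = 49.218 N and the normal force is N = mg cos 21° = 128.218 N.
Friction up the slope is f = μN = 0.21 × 128.218 = 26.926 N, so the net downslope force is 49.218 − 26.926 = 22.292 N and a = 22.292 / 14 = 1.5923 m/s².
Starting from rest over a distance of 5.7 m, v² = 2aL = 2 × 1.5923 × 5.7 = 18.1522, so v = 4.2605 m/s.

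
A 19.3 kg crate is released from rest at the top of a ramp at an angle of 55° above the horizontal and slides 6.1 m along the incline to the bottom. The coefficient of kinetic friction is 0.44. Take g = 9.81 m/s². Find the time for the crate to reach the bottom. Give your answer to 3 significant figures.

1.48 s

The weight component along the incline is mg sin 55° = 155.093 N and the normal force is N = mg cos 55° = 108.597 N.
Friction up the slope is f = μN = 0.44 × 108.597 = 47.783 N, so the net downslope force is 155.093 − 47.783 = 107.310 N and a = 107.310 / 19.3 = 5.5601 m/s².
Starting from rest, L = ½at², so t = √(2L/a) = √(2 × 6.1 / 5.5601) = 1.4813 s.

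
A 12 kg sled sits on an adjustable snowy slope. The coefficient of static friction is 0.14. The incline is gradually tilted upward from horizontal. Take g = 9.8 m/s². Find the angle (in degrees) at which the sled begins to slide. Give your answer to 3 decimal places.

At the threshold of sliding, static friction is at its maximum μ_s N and exactly balances the weight component along the incline: mg sin θ = μ_s mg cos θ.
Hence tan θ = μ_s = 0.14, so θ = arctan(0.14) = 7.9696°.

7.970°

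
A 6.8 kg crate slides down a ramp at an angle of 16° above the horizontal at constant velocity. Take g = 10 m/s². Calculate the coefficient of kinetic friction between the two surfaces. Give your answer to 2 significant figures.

At constant velocity the net force along the incline is zero: mg sin 16° = μ mg cos 16°.
So μ = tan 16° = 0.2756 / 0.9613 = 0.2867.

0.29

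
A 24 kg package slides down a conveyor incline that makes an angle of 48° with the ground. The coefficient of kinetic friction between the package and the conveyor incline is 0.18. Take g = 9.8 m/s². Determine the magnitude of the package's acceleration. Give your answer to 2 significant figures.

Resolving the weight along the incline: the component pulling the package down the slope is mg sin 48° = 24 × 9.8 × 0.7431 = 174.777 N, and the normal force is N = mg cos 48° = 24 × 9.8 × 0.6691 = 157.372 N.
Kinetic friction acts up the slope with magnitude f = μN = 0.18 × 157.372 = 28.327 N.
Net force along the incline is 174.777 − 28.327 = 146.450 N, so a = 146.450 / 24 = 6.1021 m/s².

6.1 m/s²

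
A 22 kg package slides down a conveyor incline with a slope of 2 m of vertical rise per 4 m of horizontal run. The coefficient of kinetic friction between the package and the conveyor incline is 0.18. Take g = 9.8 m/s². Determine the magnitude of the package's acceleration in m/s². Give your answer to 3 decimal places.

2.805 m/s²

Resolving the weight along the incline: the component pulling the package down the slope is mg sin 26.57° = 22 × 9.8 × 0.4472 = 96.416 N, and the normal force is N = mg cos 26.57° = 22 × 9.8 × 0.8944 = 192.833 N.
Kinetic friction acts up the slope with magnitude f = μN = 0.18 × 192.833 = 34.710 N.
Net force along the incline is 96.416 − 34.710 = 61.706 N, so a = 61.706 / 22 = 2.8048 m/s².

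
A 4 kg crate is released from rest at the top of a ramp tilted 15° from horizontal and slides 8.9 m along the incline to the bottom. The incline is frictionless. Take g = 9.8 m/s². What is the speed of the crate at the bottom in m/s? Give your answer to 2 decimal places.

6.72 m/s

The weight component along the incline is mg sin 15° = 10.146 N and the normal force is N = mg cos 15° = 37.864 N.
With no friction, a = g sin 15° = 2.5364 m/s².
Starting from rest over a distance of 8.9 m, v² = 2aL = 2 × 2.5364 × 8.9 = 45.1479, so v = 6.7192 m/s.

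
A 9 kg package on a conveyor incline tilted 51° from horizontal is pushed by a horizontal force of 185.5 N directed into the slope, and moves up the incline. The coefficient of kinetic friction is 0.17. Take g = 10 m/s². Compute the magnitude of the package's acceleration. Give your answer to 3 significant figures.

1.41 m/s²

The horizontal push has components F cos 51° = 185.5 × 0.6293 = 116.735 N up the incline and F sin 51° = 185.5 × 0.7771 = 144.152 N pressing into the surface.
The normal force is therefore N = mg cos 51° + F sin 51° = 56.637 + 144.152 = 200.789 N, and kinetic friction down the slope is μN = 0.17 × 200.789 = 34.134 N.
Along the incline: F cos 51° − mg sin 51° − μN = ma, so 116.735 − 69.939 − 34.134 = 9 a, giving a = 1.4069 m/s².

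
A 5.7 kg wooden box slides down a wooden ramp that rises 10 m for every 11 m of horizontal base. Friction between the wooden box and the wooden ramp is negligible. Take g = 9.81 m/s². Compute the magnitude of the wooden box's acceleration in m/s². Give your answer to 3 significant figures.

Resolving the weight along the incline: the component pulling the wooden box down the slope is mg sin 42.27° = 5.7 × 9.81 × 0.6727 = 37.615 N, and the normal force is N = mg cos 42.27° = 5.7 × 9.81 × 0.7399 = 41.373 N.
With no friction the net force along the incline is 37.615 N, so a = g sin 42.27° = 37.615 / 5.7 = 6.5991 m/s².

6.60 m/s²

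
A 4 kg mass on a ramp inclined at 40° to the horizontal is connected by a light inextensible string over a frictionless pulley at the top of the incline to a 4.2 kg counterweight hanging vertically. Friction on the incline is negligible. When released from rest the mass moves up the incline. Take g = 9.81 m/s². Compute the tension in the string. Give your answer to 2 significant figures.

For the mass on the incline: the weight component along the slope is m₁g sin 40° = 4 × 9.81 × 0.6428 = 25.223 N and the normal force is N = m₁g cos 40° = 30.060 N.
Newton's second law for the mass (up-slope positive): T − 25.223 = 4 a. For the hanging counterweight (downward positive): 4.2 × 9.81 − T = 4.2 a.
Adding the two equations eliminates T: 15.979 = 8.2 a, so a = 1.9487 m/s².
Then from the hanging counterweight's equation, T = 4.2 × (9.81 − 1.9487) = 33.017 N.

33 N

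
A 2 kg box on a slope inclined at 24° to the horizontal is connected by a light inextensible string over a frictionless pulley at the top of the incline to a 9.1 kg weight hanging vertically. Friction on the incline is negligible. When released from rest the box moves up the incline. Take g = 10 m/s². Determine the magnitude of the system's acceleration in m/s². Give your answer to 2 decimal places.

For the box on the incline: the weight component along the slope is m₁g sin 24° = 2 × 10 × 0.4067 = 8.134 N and the normal force is N = m₁g cos 24° = 18.271 N.
Newton's second law for the box (up-slope positive): T − 8.134 = 2 a. For the hanging weight (downward positive): 9.1 × 10 − T = 9.1 a.
Adding the two equations eliminates T: 82.866 = 11.1 a, so a = 7.4654 m/s².

7.47 m/s²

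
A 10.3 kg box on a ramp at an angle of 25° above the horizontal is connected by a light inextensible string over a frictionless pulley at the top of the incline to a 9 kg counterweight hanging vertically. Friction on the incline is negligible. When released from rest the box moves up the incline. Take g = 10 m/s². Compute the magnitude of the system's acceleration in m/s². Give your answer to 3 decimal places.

For the box on the incline: the weight component along the slope is m₁g sin 25° = 10.3 × 10 × 0.4226 = 43.528 N and the normal force is N = m₁g cos 25° = 93.350 N.
Newton's second law for the box (up-slope positive): T − 43.528 = 10.3 a. For the hanging counterweight (downward positive): 9 × 10 − T = 9 a.
Adding the two equations eliminates T: 46.472 = 19.3 a, so a = 2.4079 m/s².

2.408 m/s²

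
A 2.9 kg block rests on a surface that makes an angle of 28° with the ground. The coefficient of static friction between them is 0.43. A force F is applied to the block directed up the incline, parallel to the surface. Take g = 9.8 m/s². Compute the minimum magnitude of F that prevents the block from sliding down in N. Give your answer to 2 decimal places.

The normal force is N = mg cos 28° = 25.093 N. With F at its minimum the block is on the verge of sliding down, so static friction is at its maximum μ_s N = 0.43 × 25.093 = 10.790 N and acts up the slope.
Equilibrium along the incline: F + μ_s N = mg sin 28°, so F = 13.342 − 10.790 = 2.552 N.

2.55 N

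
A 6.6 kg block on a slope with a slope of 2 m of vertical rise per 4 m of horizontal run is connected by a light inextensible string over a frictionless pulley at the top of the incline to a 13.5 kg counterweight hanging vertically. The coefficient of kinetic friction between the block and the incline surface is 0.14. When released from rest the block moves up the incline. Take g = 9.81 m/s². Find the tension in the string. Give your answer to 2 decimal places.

For the block on the incline: the weight component along the slope is m₁g sin 26.57° = 6.6 × 9.81 × 0.4472 = 28.954 N and the normal force is N = m₁g cos 26.57° = 57.911 N.
Kinetic friction opposes the block's motion up the incline: f = μN = 0.14 × 57.911 = 8.108 N acting down the slope.
Newton's second law for the block (up-slope positive): T − 28.954 − 8.108 = 6.6 a. For the hanging counterweight (downward positive): 13.5 × 9.81 − T = 13.5 a.
Adding the two equations eliminates T: 95.373 = 20.1 a, so a = 4.7449 m/s².
Then from the hanging counterweight's equation, T = 13.5 × (9.81 − 4.7449) = 68.379 N.

68.38 N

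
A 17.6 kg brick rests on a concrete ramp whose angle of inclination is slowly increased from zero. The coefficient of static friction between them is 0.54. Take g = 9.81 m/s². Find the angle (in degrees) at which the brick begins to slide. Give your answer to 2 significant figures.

At the threshold of sliding, static friction is at its maximum μ_s N and exactly balances the weight component along the incline: mg sin θ = μ_s mg cos θ.
Hence tan θ = μ_s = 0.54, so θ = arctan(0.54) = 28.3690°.

28°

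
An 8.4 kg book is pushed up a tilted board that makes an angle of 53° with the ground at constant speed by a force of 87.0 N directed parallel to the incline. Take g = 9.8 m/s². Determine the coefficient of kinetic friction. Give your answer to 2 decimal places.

At constant speed ΣF = 0 along the incline. The applied 87.0 N acts up the slope; the weight component mg sin 53° = 65.744 N and kinetic friction μN both act down the slope.
So 87.0 = 65.744 + μ × 49.541, giving μ = (87.0 − 65.744) / 49.541 = 0.4291.

0.43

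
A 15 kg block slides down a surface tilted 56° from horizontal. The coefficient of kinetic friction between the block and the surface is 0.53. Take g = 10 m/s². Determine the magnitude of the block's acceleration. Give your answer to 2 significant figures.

Resolving the weight along the incline: the component pulling the block down the slope is mg sin 56° = 15 × 10 × 0.8290 = 124.350 N, and the normal force is N = mg cos 56° = 15 × 10 × 0.5592 = 83.880 N.
Kinetic friction acts up the slope with magnitude f = μN = 0.53 × 83.880 = 44.456 N.
Net force along the incline is 124.350 − 44.456 = 79.894 N, so a = 79.894 / 15 = 5.3263 m/s².

5.3 m/s²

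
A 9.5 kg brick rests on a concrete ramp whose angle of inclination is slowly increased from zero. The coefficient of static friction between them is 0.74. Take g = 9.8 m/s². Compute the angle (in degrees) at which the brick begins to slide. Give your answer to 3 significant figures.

36.5°

At the threshold of sliding, static friction is at its maximum μ_s N and exactly balances the weight component along the incline: mg sin θ = μ_s mg cos θ.
Hence tan θ = μ_s = 0.74, so θ = arctan(0.74) = 36.5014°.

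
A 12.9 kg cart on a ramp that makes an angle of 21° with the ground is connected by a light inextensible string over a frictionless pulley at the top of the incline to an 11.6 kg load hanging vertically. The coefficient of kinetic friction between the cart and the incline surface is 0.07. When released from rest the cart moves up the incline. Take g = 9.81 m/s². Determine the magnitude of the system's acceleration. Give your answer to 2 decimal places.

2.46 m/s²

For the cart on the incline: the weight component along the slope is m₁g sin 21° = 12.9 × 9.81 × 0.3584 = 45.355 N and the normal force is N = m₁g cos 21° = 118.144 N.
Kinetic friction opposes the cart's motion up the incline: f = μN = 0.07 × 118.144 = 8.270 N acting down the slope.
Newton's second law for the cart (up-slope positive): T − 45.355 − 8.270 = 12.9 a. For the hanging load (downward positive): 11.6 × 9.81 − T = 11.6 a.
Adding the two equations eliminates T: 60.171 = 24.5 a, so a = 2.4560 m/s².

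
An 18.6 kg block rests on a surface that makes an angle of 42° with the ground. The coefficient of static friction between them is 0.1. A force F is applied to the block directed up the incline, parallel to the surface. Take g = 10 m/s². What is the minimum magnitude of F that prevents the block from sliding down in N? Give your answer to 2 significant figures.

110 N

The normal force is N = mg cos 42° = 138.225 N. With F at its minimum the block is on the verge of sliding down, so static friction is at its maximum μ_s N = 0.1 × 138.225 = 13.822 N and acts up the slope.
Equilibrium along the incline: F + μ_s N = mg sin 42°, so F = 124.458 − 13.822 = 110.636 N.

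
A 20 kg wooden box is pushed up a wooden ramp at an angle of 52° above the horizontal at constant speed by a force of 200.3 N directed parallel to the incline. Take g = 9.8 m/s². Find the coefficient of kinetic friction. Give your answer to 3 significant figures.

0.380

At constant speed ΣF = 0 along the incline. The applied 200.3 N acts up the slope; the weight component mg sin 52° = 154.450 N and kinetic friction μN both act down the slope.
So 200.3 = 154.450 + μ × 120.670, giving μ = (200.3 − 154.450) / 120.670 = 0.3800.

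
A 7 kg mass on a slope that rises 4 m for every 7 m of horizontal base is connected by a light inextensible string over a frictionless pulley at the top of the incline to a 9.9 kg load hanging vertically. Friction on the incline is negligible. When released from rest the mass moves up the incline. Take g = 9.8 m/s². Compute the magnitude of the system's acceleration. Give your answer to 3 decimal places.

For the mass on the incline: the weight component along the slope is m₁g sin 29.74° = 7 × 9.8 × 0.4961 = 34.032 N and the normal force is N = m₁g cos 29.74° = 59.561 N.
Newton's second law for the mass (up-slope positive): T − 34.032 = 7 a. For the hanging load (downward positive): 9.9 × 9.8 − T = 9.9 a.
Adding the two equations eliminates T: 62.988 = 16.9 a, so a = 3.7271 m/s².

3.727 m/s²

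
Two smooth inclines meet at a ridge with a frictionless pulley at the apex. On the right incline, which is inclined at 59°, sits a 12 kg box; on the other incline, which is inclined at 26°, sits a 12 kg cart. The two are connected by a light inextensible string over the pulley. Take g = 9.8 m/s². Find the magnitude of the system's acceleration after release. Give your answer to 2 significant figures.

2.1 m/s²

Resolve each weight along its own incline: the 12 kg mass has component 12 × 9.8 × sin 59° = 100.803 N down its slope, and the 12 kg mass has 12 × 9.8 × sin 26° = 51.552 N down its slope.
The 12 kg side's 100.803 N exceeds the other side's 51.552 N, so that mass slides down and the 12 kg mass slides up. Taking that direction as positive, Newton's second law for the whole system gives 100.803 − 51.552 = (12 + 12) a, so a = 49.251 / 24 = 2.0521 m/s².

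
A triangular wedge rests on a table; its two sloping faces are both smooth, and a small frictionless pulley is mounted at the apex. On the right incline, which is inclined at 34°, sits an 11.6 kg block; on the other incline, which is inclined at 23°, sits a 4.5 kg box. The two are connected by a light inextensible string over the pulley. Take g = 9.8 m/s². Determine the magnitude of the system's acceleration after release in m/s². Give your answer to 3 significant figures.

Resolve each weight along its own incline: the 11.6 kg mass has component 11.6 × 9.8 × sin 34° = 63.569 N down its slope, and the 4.5 kg mass has 4.5 × 9.8 × sin 23° = 17.231 N down its slope.
The 11.6 kg side's 63.569 N exceeds the other side's 17.231 N, so that mass slides down and the 4.5 kg mass slides up. Taking that direction as positive, Newton's second law for the whole system gives 63.569 − 17.231 = (11.6 + 4.5) a, so a = 46.338 / 16.1 = 2.8781 m/s².

2.88 m/s²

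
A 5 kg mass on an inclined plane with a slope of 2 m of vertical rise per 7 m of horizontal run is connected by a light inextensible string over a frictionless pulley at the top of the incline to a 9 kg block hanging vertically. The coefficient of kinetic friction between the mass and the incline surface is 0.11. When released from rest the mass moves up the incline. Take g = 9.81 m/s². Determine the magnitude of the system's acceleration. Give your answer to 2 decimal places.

For the mass on the incline: the weight component along the slope is m₁g sin 15.95° = 5 × 9.81 × 0.2747 = 13.474 N and the normal force is N = m₁g cos 15.95° = 47.163 N.
Kinetic friction opposes the mass's motion up the incline: f = μN = 0.11 × 47.163 = 5.188 N acting down the slope.
Newton's second law for the mass (up-slope positive): T − 13.474 − 5.188 = 5 a. For the hanging block (downward positive): 9 × 9.81 − T = 9 a.
Adding the two equations eliminates T: 69.628 = 14 a, so a = 4.9734 m/s².

4.97 m/s²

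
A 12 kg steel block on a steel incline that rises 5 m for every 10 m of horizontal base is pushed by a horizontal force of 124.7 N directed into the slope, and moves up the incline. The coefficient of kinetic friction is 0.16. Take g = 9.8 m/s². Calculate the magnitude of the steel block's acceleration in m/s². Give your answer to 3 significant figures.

2.77 m/s²

The horizontal push has components F cos 26.57° = 124.7 × 0.8944 = 111.532 N up the incline and F sin 26.57° = 124.7 × 0.4472 = 55.766 N pressing into the surface.
The normal force is therefore N = mg cos 26.57° + F sin 26.57° = 105.181 + 55.766 = 160.947 N, and kinetic friction down the slope is μN = 0.16 × 160.947 = 25.752 N.
Along the incline: F cos 26.57° − mg sin 26.57° − μN = ma, so 111.532 − 52.591 − 25.752 = 12 a, giving a = 2.7657 m/s².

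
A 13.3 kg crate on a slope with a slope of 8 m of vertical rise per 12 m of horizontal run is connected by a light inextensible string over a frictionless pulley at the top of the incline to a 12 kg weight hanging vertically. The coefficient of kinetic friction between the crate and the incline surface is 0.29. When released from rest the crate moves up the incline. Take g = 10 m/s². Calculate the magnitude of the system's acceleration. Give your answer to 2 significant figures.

0.56 m/s²

For the crate on the incline: the weight component along the slope is m₁g sin 33.69° = 13.3 × 10 × 0.5547 = 73.775 N and the normal force is N = m₁g cos 33.69° = 110.663 N.
Kinetic friction opposes the crate's motion up the incline: f = μN = 0.29 × 110.663 = 32.092 N acting down the slope.
Newton's second law for the crate (up-slope positive): T − 73.775 − 32.092 = 13.3 a. For the hanging weight (downward positive): 12 × 10 − T = 12 a.
Adding the two equations eliminates T: 14.133 = 25.3 a, so a = 0.5586 m/s².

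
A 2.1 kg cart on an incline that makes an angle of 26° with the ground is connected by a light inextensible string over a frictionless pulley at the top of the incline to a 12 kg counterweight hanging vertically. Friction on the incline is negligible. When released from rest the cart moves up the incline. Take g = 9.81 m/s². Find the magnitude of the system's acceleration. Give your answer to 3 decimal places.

For the cart on the incline: the weight component along the slope is m₁g sin 26° = 2.1 × 9.81 × 0.4384 = 9.031 N and the normal force is N = m₁g cos 26° = 18.516 N.
Newton's second law for the cart (up-slope positive): T − 9.031 = 2.1 a. For the hanging counterweight (downward positive): 12 × 9.81 − T = 12 a.
Adding the two equations eliminates T: 108.689 = 14.1 a, so a = 7.7084 m/s².

7.708 m/s²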